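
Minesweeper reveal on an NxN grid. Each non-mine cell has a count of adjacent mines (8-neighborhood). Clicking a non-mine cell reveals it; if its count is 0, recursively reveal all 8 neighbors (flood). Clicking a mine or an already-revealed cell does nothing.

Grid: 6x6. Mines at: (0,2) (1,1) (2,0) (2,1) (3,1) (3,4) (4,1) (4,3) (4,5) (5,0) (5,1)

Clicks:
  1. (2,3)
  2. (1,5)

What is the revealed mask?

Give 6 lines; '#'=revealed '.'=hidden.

Click 1 (2,3) count=1: revealed 1 new [(2,3)] -> total=1
Click 2 (1,5) count=0: revealed 8 new [(0,3) (0,4) (0,5) (1,3) (1,4) (1,5) (2,4) (2,5)] -> total=9

Answer: ...###
...###
...###
......
......
......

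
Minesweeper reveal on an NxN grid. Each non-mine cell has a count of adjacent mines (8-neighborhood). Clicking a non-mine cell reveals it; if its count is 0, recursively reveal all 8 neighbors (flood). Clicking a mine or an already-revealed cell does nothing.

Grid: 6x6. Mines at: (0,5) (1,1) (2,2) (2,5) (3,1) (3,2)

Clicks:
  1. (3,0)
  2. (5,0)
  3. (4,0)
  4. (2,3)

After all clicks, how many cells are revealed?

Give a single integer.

Click 1 (3,0) count=1: revealed 1 new [(3,0)] -> total=1
Click 2 (5,0) count=0: revealed 15 new [(3,3) (3,4) (3,5) (4,0) (4,1) (4,2) (4,3) (4,4) (4,5) (5,0) (5,1) (5,2) (5,3) (5,4) (5,5)] -> total=16
Click 3 (4,0) count=1: revealed 0 new [(none)] -> total=16
Click 4 (2,3) count=2: revealed 1 new [(2,3)] -> total=17

Answer: 17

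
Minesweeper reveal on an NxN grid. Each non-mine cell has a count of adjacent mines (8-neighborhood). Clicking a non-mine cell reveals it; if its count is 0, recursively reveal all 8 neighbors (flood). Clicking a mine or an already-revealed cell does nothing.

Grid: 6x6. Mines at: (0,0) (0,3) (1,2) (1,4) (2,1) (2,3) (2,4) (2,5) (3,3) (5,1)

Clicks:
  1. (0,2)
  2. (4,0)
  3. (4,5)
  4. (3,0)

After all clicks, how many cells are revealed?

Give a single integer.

Answer: 13

Derivation:
Click 1 (0,2) count=2: revealed 1 new [(0,2)] -> total=1
Click 2 (4,0) count=1: revealed 1 new [(4,0)] -> total=2
Click 3 (4,5) count=0: revealed 10 new [(3,4) (3,5) (4,2) (4,3) (4,4) (4,5) (5,2) (5,3) (5,4) (5,5)] -> total=12
Click 4 (3,0) count=1: revealed 1 new [(3,0)] -> total=13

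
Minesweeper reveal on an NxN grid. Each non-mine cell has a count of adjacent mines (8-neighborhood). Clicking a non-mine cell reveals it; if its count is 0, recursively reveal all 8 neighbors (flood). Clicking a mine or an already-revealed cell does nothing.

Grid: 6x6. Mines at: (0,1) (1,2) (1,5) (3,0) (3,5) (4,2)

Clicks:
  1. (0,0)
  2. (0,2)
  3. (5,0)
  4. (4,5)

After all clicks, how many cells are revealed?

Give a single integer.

Click 1 (0,0) count=1: revealed 1 new [(0,0)] -> total=1
Click 2 (0,2) count=2: revealed 1 new [(0,2)] -> total=2
Click 3 (5,0) count=0: revealed 4 new [(4,0) (4,1) (5,0) (5,1)] -> total=6
Click 4 (4,5) count=1: revealed 1 new [(4,5)] -> total=7

Answer: 7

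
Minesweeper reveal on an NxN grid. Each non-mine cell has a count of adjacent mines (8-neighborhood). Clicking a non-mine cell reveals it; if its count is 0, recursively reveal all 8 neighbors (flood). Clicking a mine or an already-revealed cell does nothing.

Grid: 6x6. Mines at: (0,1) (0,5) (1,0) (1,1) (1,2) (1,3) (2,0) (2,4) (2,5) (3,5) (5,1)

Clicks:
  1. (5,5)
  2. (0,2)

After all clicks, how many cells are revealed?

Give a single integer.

Answer: 17

Derivation:
Click 1 (5,5) count=0: revealed 16 new [(2,1) (2,2) (2,3) (3,1) (3,2) (3,3) (3,4) (4,1) (4,2) (4,3) (4,4) (4,5) (5,2) (5,3) (5,4) (5,5)] -> total=16
Click 2 (0,2) count=4: revealed 1 new [(0,2)] -> total=17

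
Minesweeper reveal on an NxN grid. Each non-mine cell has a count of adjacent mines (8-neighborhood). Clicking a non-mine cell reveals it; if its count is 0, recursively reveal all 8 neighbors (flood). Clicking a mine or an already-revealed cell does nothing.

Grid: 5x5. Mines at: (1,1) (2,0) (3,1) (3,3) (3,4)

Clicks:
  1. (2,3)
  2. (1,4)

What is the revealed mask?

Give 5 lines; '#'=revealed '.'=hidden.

Answer: ..###
..###
..###
.....
.....

Derivation:
Click 1 (2,3) count=2: revealed 1 new [(2,3)] -> total=1
Click 2 (1,4) count=0: revealed 8 new [(0,2) (0,3) (0,4) (1,2) (1,3) (1,4) (2,2) (2,4)] -> total=9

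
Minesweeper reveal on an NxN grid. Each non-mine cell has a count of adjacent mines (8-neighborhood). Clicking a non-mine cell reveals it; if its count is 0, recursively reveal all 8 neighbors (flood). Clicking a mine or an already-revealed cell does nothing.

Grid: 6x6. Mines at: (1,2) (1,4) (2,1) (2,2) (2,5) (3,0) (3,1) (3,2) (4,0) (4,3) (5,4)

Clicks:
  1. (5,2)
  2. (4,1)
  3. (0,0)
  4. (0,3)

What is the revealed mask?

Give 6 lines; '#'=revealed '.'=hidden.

Click 1 (5,2) count=1: revealed 1 new [(5,2)] -> total=1
Click 2 (4,1) count=4: revealed 1 new [(4,1)] -> total=2
Click 3 (0,0) count=0: revealed 4 new [(0,0) (0,1) (1,0) (1,1)] -> total=6
Click 4 (0,3) count=2: revealed 1 new [(0,3)] -> total=7

Answer: ##.#..
##....
......
......
.#....
..#...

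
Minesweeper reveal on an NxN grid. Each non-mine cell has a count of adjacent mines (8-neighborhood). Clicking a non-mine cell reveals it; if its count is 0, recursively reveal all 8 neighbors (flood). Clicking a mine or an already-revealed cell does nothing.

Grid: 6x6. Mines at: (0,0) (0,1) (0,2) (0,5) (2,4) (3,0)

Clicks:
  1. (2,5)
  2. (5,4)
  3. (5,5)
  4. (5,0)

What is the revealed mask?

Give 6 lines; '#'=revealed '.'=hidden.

Click 1 (2,5) count=1: revealed 1 new [(2,5)] -> total=1
Click 2 (5,4) count=0: revealed 23 new [(1,1) (1,2) (1,3) (2,1) (2,2) (2,3) (3,1) (3,2) (3,3) (3,4) (3,5) (4,0) (4,1) (4,2) (4,3) (4,4) (4,5) (5,0) (5,1) (5,2) (5,3) (5,4) (5,5)] -> total=24
Click 3 (5,5) count=0: revealed 0 new [(none)] -> total=24
Click 4 (5,0) count=0: revealed 0 new [(none)] -> total=24

Answer: ......
.###..
.###.#
.#####
######
######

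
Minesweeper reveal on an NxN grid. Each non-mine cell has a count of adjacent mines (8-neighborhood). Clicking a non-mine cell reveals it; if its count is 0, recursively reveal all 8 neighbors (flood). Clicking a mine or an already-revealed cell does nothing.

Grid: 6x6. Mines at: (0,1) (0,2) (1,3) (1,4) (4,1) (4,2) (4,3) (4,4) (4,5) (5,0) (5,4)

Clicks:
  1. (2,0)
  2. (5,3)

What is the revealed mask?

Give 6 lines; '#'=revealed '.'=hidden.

Answer: ......
###...
###...
###...
......
...#..

Derivation:
Click 1 (2,0) count=0: revealed 9 new [(1,0) (1,1) (1,2) (2,0) (2,1) (2,2) (3,0) (3,1) (3,2)] -> total=9
Click 2 (5,3) count=4: revealed 1 new [(5,3)] -> total=10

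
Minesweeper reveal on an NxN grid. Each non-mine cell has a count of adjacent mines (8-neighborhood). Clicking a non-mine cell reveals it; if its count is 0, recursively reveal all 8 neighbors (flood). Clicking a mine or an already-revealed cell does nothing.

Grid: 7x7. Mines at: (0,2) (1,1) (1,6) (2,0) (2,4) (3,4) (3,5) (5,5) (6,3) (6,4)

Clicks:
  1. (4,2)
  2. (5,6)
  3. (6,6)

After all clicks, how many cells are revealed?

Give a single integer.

Click 1 (4,2) count=0: revealed 18 new [(2,1) (2,2) (2,3) (3,0) (3,1) (3,2) (3,3) (4,0) (4,1) (4,2) (4,3) (5,0) (5,1) (5,2) (5,3) (6,0) (6,1) (6,2)] -> total=18
Click 2 (5,6) count=1: revealed 1 new [(5,6)] -> total=19
Click 3 (6,6) count=1: revealed 1 new [(6,6)] -> total=20

Answer: 20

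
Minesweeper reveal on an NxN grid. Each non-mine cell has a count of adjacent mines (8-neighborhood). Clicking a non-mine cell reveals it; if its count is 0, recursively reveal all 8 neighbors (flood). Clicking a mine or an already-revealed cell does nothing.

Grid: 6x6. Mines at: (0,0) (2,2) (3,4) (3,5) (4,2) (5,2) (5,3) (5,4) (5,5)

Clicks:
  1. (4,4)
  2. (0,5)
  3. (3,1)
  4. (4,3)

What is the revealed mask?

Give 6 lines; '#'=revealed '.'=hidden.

Click 1 (4,4) count=5: revealed 1 new [(4,4)] -> total=1
Click 2 (0,5) count=0: revealed 13 new [(0,1) (0,2) (0,3) (0,4) (0,5) (1,1) (1,2) (1,3) (1,4) (1,5) (2,3) (2,4) (2,5)] -> total=14
Click 3 (3,1) count=2: revealed 1 new [(3,1)] -> total=15
Click 4 (4,3) count=5: revealed 1 new [(4,3)] -> total=16

Answer: .#####
.#####
...###
.#....
...##.
......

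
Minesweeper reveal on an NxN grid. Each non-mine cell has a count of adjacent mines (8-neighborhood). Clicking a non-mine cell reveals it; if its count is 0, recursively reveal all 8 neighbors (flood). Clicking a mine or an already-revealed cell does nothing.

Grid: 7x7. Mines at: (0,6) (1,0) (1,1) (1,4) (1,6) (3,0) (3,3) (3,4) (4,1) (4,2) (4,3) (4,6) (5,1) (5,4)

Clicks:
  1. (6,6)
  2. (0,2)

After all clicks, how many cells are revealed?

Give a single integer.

Click 1 (6,6) count=0: revealed 4 new [(5,5) (5,6) (6,5) (6,6)] -> total=4
Click 2 (0,2) count=1: revealed 1 new [(0,2)] -> total=5

Answer: 5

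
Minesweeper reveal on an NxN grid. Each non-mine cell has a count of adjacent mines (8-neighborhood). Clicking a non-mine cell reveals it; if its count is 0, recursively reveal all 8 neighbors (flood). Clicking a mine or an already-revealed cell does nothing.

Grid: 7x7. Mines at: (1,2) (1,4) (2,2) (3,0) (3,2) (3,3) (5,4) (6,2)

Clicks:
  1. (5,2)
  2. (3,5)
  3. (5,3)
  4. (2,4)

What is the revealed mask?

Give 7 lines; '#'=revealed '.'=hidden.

Answer: .....##
.....##
....###
....###
....###
..##.##
.....##

Derivation:
Click 1 (5,2) count=1: revealed 1 new [(5,2)] -> total=1
Click 2 (3,5) count=0: revealed 17 new [(0,5) (0,6) (1,5) (1,6) (2,4) (2,5) (2,6) (3,4) (3,5) (3,6) (4,4) (4,5) (4,6) (5,5) (5,6) (6,5) (6,6)] -> total=18
Click 3 (5,3) count=2: revealed 1 new [(5,3)] -> total=19
Click 4 (2,4) count=2: revealed 0 new [(none)] -> total=19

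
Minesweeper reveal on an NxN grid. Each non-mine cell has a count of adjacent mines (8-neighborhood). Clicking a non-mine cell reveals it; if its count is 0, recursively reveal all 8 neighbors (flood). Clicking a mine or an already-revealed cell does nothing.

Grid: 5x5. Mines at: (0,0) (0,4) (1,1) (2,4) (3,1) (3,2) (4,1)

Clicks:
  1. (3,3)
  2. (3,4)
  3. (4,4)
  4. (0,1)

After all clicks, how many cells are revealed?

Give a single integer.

Click 1 (3,3) count=2: revealed 1 new [(3,3)] -> total=1
Click 2 (3,4) count=1: revealed 1 new [(3,4)] -> total=2
Click 3 (4,4) count=0: revealed 2 new [(4,3) (4,4)] -> total=4
Click 4 (0,1) count=2: revealed 1 new [(0,1)] -> total=5

Answer: 5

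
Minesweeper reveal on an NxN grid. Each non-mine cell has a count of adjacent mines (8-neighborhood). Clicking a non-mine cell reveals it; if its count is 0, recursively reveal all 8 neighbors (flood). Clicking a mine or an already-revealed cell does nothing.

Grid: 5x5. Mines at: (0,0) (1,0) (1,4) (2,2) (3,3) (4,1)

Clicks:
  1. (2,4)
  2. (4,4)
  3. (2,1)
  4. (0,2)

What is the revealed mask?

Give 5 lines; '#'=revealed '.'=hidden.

Click 1 (2,4) count=2: revealed 1 new [(2,4)] -> total=1
Click 2 (4,4) count=1: revealed 1 new [(4,4)] -> total=2
Click 3 (2,1) count=2: revealed 1 new [(2,1)] -> total=3
Click 4 (0,2) count=0: revealed 6 new [(0,1) (0,2) (0,3) (1,1) (1,2) (1,3)] -> total=9

Answer: .###.
.###.
.#..#
.....
....#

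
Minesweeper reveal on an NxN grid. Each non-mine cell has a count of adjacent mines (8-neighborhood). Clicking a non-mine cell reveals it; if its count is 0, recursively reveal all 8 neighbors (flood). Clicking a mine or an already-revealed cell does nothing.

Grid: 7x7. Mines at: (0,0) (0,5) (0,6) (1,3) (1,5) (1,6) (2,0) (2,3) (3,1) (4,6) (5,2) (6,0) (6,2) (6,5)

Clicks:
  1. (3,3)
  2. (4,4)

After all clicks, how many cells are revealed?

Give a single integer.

Click 1 (3,3) count=1: revealed 1 new [(3,3)] -> total=1
Click 2 (4,4) count=0: revealed 8 new [(3,4) (3,5) (4,3) (4,4) (4,5) (5,3) (5,4) (5,5)] -> total=9

Answer: 9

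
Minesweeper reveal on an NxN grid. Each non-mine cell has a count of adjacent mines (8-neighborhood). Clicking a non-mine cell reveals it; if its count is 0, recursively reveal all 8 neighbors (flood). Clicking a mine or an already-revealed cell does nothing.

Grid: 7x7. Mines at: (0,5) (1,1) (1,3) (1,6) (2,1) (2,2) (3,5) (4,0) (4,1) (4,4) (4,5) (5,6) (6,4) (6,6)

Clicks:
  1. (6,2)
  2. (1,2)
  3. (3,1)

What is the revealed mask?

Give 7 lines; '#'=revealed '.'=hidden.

Click 1 (6,2) count=0: revealed 8 new [(5,0) (5,1) (5,2) (5,3) (6,0) (6,1) (6,2) (6,3)] -> total=8
Click 2 (1,2) count=4: revealed 1 new [(1,2)] -> total=9
Click 3 (3,1) count=4: revealed 1 new [(3,1)] -> total=10

Answer: .......
..#....
.......
.#.....
.......
####...
####...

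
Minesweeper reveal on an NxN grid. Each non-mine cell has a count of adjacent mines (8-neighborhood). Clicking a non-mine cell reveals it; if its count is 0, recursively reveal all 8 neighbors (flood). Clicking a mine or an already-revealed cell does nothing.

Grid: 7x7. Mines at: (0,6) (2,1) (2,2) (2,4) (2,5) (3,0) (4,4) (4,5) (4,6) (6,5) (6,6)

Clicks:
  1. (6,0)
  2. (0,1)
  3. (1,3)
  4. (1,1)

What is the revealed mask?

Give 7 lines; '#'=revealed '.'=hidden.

Answer: ######.
######.
.......
.###...
####...
#####..
#####..

Derivation:
Click 1 (6,0) count=0: revealed 17 new [(3,1) (3,2) (3,3) (4,0) (4,1) (4,2) (4,3) (5,0) (5,1) (5,2) (5,3) (5,4) (6,0) (6,1) (6,2) (6,3) (6,4)] -> total=17
Click 2 (0,1) count=0: revealed 12 new [(0,0) (0,1) (0,2) (0,3) (0,4) (0,5) (1,0) (1,1) (1,2) (1,3) (1,4) (1,5)] -> total=29
Click 3 (1,3) count=2: revealed 0 new [(none)] -> total=29
Click 4 (1,1) count=2: revealed 0 new [(none)] -> total=29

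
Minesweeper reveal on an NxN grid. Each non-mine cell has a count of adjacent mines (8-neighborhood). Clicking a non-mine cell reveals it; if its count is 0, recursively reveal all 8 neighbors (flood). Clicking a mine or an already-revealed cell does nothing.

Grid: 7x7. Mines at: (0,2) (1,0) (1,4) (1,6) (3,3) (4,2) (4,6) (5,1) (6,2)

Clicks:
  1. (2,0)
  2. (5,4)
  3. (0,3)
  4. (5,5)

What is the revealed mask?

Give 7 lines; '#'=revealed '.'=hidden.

Answer: ...#...
.......
#......
.......
...###.
...####
...####

Derivation:
Click 1 (2,0) count=1: revealed 1 new [(2,0)] -> total=1
Click 2 (5,4) count=0: revealed 11 new [(4,3) (4,4) (4,5) (5,3) (5,4) (5,5) (5,6) (6,3) (6,4) (6,5) (6,6)] -> total=12
Click 3 (0,3) count=2: revealed 1 new [(0,3)] -> total=13
Click 4 (5,5) count=1: revealed 0 new [(none)] -> total=13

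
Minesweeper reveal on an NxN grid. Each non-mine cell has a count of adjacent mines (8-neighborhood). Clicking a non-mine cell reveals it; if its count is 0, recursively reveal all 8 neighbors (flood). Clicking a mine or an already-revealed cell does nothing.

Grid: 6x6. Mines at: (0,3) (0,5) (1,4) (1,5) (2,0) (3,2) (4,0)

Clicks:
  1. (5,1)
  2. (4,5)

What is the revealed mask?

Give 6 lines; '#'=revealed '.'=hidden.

Click 1 (5,1) count=1: revealed 1 new [(5,1)] -> total=1
Click 2 (4,5) count=0: revealed 15 new [(2,3) (2,4) (2,5) (3,3) (3,4) (3,5) (4,1) (4,2) (4,3) (4,4) (4,5) (5,2) (5,3) (5,4) (5,5)] -> total=16

Answer: ......
......
...###
...###
.#####
.#####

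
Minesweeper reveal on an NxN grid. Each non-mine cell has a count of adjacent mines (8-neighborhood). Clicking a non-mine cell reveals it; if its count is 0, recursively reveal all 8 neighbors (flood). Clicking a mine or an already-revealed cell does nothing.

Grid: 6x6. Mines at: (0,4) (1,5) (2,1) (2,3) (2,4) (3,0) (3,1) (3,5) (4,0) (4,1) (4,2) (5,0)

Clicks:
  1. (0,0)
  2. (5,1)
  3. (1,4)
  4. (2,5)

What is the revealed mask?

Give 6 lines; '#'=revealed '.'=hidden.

Click 1 (0,0) count=0: revealed 8 new [(0,0) (0,1) (0,2) (0,3) (1,0) (1,1) (1,2) (1,3)] -> total=8
Click 2 (5,1) count=4: revealed 1 new [(5,1)] -> total=9
Click 3 (1,4) count=4: revealed 1 new [(1,4)] -> total=10
Click 4 (2,5) count=3: revealed 1 new [(2,5)] -> total=11

Answer: ####..
#####.
.....#
......
......
.#....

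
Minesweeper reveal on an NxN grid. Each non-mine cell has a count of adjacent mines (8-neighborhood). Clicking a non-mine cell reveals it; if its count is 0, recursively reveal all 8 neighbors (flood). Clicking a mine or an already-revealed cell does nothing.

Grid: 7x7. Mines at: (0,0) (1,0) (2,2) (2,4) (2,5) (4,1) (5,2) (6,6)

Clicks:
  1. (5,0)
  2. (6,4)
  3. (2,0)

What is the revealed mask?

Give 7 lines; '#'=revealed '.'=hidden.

Answer: .......
.......
#......
...####
...####
#..####
...###.

Derivation:
Click 1 (5,0) count=1: revealed 1 new [(5,0)] -> total=1
Click 2 (6,4) count=0: revealed 15 new [(3,3) (3,4) (3,5) (3,6) (4,3) (4,4) (4,5) (4,6) (5,3) (5,4) (5,5) (5,6) (6,3) (6,4) (6,5)] -> total=16
Click 3 (2,0) count=1: revealed 1 new [(2,0)] -> total=17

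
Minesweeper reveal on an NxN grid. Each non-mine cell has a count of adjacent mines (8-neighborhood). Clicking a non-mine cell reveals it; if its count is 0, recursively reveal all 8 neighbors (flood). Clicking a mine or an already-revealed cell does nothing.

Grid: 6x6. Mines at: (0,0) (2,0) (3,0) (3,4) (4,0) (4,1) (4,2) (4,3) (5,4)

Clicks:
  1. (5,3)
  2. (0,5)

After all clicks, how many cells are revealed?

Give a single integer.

Click 1 (5,3) count=3: revealed 1 new [(5,3)] -> total=1
Click 2 (0,5) count=0: revealed 18 new [(0,1) (0,2) (0,3) (0,4) (0,5) (1,1) (1,2) (1,3) (1,4) (1,5) (2,1) (2,2) (2,3) (2,4) (2,5) (3,1) (3,2) (3,3)] -> total=19

Answer: 19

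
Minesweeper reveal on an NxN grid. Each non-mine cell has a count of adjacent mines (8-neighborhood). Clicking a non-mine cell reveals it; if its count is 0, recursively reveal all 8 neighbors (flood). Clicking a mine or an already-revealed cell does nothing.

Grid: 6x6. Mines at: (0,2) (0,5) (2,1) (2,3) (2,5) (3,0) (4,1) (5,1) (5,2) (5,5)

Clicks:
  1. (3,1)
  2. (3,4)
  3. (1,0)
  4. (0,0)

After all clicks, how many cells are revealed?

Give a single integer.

Click 1 (3,1) count=3: revealed 1 new [(3,1)] -> total=1
Click 2 (3,4) count=2: revealed 1 new [(3,4)] -> total=2
Click 3 (1,0) count=1: revealed 1 new [(1,0)] -> total=3
Click 4 (0,0) count=0: revealed 3 new [(0,0) (0,1) (1,1)] -> total=6

Answer: 6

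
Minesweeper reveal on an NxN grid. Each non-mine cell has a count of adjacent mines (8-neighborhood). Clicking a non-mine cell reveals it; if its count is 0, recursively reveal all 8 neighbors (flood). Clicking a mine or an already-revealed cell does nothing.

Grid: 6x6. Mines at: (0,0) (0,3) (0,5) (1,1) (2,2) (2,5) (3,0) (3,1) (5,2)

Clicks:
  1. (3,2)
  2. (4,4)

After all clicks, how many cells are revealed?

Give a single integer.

Answer: 10

Derivation:
Click 1 (3,2) count=2: revealed 1 new [(3,2)] -> total=1
Click 2 (4,4) count=0: revealed 9 new [(3,3) (3,4) (3,5) (4,3) (4,4) (4,5) (5,3) (5,4) (5,5)] -> total=10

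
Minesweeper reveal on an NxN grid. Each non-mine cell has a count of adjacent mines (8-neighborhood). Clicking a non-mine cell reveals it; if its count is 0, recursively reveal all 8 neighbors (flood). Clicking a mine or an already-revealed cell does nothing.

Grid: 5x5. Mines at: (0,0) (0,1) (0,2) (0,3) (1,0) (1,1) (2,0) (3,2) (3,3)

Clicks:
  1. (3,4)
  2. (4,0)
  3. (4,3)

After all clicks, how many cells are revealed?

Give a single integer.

Click 1 (3,4) count=1: revealed 1 new [(3,4)] -> total=1
Click 2 (4,0) count=0: revealed 4 new [(3,0) (3,1) (4,0) (4,1)] -> total=5
Click 3 (4,3) count=2: revealed 1 new [(4,3)] -> total=6

Answer: 6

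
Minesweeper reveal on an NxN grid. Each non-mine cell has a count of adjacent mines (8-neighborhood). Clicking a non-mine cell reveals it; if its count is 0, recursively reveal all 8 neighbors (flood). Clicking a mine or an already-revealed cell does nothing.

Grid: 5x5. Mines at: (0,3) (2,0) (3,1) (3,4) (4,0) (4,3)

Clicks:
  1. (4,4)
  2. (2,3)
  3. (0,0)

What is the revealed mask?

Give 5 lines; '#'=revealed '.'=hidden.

Answer: ###..
###..
...#.
.....
....#

Derivation:
Click 1 (4,4) count=2: revealed 1 new [(4,4)] -> total=1
Click 2 (2,3) count=1: revealed 1 new [(2,3)] -> total=2
Click 3 (0,0) count=0: revealed 6 new [(0,0) (0,1) (0,2) (1,0) (1,1) (1,2)] -> total=8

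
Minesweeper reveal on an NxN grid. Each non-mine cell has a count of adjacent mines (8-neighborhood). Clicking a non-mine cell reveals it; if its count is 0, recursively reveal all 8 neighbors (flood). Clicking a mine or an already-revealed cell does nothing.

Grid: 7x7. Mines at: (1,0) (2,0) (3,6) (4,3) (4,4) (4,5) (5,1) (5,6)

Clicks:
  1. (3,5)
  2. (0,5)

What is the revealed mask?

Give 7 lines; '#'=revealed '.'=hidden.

Click 1 (3,5) count=3: revealed 1 new [(3,5)] -> total=1
Click 2 (0,5) count=0: revealed 22 new [(0,1) (0,2) (0,3) (0,4) (0,5) (0,6) (1,1) (1,2) (1,3) (1,4) (1,5) (1,6) (2,1) (2,2) (2,3) (2,4) (2,5) (2,6) (3,1) (3,2) (3,3) (3,4)] -> total=23

Answer: .######
.######
.######
.#####.
.......
.......
.......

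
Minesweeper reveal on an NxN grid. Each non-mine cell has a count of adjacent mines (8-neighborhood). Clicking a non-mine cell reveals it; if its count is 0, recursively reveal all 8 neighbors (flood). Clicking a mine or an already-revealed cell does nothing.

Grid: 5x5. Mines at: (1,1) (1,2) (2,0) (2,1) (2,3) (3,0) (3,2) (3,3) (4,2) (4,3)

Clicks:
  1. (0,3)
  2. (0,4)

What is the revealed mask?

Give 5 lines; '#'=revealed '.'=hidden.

Click 1 (0,3) count=1: revealed 1 new [(0,3)] -> total=1
Click 2 (0,4) count=0: revealed 3 new [(0,4) (1,3) (1,4)] -> total=4

Answer: ...##
...##
.....
.....
.....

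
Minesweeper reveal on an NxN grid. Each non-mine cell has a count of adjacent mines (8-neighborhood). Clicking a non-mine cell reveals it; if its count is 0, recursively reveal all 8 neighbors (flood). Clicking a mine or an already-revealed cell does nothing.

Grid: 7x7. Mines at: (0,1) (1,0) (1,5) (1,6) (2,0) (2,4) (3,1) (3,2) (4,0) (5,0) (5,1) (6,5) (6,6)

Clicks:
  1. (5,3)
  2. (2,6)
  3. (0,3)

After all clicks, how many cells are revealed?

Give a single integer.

Click 1 (5,3) count=0: revealed 19 new [(2,5) (2,6) (3,3) (3,4) (3,5) (3,6) (4,2) (4,3) (4,4) (4,5) (4,6) (5,2) (5,3) (5,4) (5,5) (5,6) (6,2) (6,3) (6,4)] -> total=19
Click 2 (2,6) count=2: revealed 0 new [(none)] -> total=19
Click 3 (0,3) count=0: revealed 6 new [(0,2) (0,3) (0,4) (1,2) (1,3) (1,4)] -> total=25

Answer: 25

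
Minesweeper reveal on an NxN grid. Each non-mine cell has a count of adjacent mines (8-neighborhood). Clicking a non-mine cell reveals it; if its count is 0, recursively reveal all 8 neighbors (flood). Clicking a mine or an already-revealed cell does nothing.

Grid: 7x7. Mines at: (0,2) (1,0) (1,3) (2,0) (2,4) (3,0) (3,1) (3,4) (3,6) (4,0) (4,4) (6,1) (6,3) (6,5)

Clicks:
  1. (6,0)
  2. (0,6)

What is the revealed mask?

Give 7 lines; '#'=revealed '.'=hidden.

Click 1 (6,0) count=1: revealed 1 new [(6,0)] -> total=1
Click 2 (0,6) count=0: revealed 8 new [(0,4) (0,5) (0,6) (1,4) (1,5) (1,6) (2,5) (2,6)] -> total=9

Answer: ....###
....###
.....##
.......
.......
.......
#......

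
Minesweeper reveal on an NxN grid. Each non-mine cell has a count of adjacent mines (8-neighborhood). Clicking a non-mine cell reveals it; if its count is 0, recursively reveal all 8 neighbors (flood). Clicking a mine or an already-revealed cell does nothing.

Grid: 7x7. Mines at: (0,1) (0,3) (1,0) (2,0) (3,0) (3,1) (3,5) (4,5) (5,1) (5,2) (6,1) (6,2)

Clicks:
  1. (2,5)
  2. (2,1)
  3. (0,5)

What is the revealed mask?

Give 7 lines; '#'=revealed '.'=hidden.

Answer: ....###
....###
.#..###
.......
.......
.......
.......

Derivation:
Click 1 (2,5) count=1: revealed 1 new [(2,5)] -> total=1
Click 2 (2,1) count=4: revealed 1 new [(2,1)] -> total=2
Click 3 (0,5) count=0: revealed 8 new [(0,4) (0,5) (0,6) (1,4) (1,5) (1,6) (2,4) (2,6)] -> total=10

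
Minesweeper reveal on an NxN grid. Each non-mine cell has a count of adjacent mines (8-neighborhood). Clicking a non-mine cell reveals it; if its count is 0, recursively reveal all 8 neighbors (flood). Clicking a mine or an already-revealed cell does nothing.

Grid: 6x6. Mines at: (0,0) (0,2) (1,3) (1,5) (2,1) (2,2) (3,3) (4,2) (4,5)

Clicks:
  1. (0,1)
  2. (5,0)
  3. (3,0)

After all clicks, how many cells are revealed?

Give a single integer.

Answer: 7

Derivation:
Click 1 (0,1) count=2: revealed 1 new [(0,1)] -> total=1
Click 2 (5,0) count=0: revealed 6 new [(3,0) (3,1) (4,0) (4,1) (5,0) (5,1)] -> total=7
Click 3 (3,0) count=1: revealed 0 new [(none)] -> total=7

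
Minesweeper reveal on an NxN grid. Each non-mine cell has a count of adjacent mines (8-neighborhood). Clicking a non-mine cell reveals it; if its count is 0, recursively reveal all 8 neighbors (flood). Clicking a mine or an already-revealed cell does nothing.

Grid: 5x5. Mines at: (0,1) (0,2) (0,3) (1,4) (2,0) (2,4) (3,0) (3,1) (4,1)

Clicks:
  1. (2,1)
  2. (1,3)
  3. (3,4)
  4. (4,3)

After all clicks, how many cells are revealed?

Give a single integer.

Answer: 8

Derivation:
Click 1 (2,1) count=3: revealed 1 new [(2,1)] -> total=1
Click 2 (1,3) count=4: revealed 1 new [(1,3)] -> total=2
Click 3 (3,4) count=1: revealed 1 new [(3,4)] -> total=3
Click 4 (4,3) count=0: revealed 5 new [(3,2) (3,3) (4,2) (4,3) (4,4)] -> total=8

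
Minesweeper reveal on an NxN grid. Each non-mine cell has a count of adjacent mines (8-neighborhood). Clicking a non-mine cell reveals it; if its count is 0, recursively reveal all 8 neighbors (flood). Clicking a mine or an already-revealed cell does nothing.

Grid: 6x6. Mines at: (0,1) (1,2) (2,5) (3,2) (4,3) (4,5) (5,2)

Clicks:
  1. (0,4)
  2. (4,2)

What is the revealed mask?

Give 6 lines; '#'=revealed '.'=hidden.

Click 1 (0,4) count=0: revealed 6 new [(0,3) (0,4) (0,5) (1,3) (1,4) (1,5)] -> total=6
Click 2 (4,2) count=3: revealed 1 new [(4,2)] -> total=7

Answer: ...###
...###
......
......
..#...
......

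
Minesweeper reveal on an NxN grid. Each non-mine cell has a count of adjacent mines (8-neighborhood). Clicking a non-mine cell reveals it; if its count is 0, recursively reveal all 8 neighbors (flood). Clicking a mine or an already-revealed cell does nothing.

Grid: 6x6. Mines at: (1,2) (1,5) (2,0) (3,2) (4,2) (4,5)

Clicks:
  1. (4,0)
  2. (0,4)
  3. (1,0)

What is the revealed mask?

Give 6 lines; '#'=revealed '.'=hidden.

Click 1 (4,0) count=0: revealed 6 new [(3,0) (3,1) (4,0) (4,1) (5,0) (5,1)] -> total=6
Click 2 (0,4) count=1: revealed 1 new [(0,4)] -> total=7
Click 3 (1,0) count=1: revealed 1 new [(1,0)] -> total=8

Answer: ....#.
#.....
......
##....
##....
##....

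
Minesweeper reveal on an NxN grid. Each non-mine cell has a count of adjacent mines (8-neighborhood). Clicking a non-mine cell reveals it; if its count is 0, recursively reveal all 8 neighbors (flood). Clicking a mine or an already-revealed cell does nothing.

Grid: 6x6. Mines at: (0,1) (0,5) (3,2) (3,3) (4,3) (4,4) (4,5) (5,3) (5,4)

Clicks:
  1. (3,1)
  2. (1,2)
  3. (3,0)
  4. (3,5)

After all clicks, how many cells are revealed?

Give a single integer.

Answer: 14

Derivation:
Click 1 (3,1) count=1: revealed 1 new [(3,1)] -> total=1
Click 2 (1,2) count=1: revealed 1 new [(1,2)] -> total=2
Click 3 (3,0) count=0: revealed 11 new [(1,0) (1,1) (2,0) (2,1) (3,0) (4,0) (4,1) (4,2) (5,0) (5,1) (5,2)] -> total=13
Click 4 (3,5) count=2: revealed 1 new [(3,5)] -> total=14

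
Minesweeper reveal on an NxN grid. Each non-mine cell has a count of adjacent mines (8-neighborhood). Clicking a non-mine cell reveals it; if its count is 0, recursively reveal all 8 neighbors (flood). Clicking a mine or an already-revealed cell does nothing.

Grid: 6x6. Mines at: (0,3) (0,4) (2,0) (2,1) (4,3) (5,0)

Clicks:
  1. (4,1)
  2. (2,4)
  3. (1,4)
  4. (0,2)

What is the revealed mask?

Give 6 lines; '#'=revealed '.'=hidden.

Answer: ..#...
..####
..####
..####
.#..##
....##

Derivation:
Click 1 (4,1) count=1: revealed 1 new [(4,1)] -> total=1
Click 2 (2,4) count=0: revealed 16 new [(1,2) (1,3) (1,4) (1,5) (2,2) (2,3) (2,4) (2,5) (3,2) (3,3) (3,4) (3,5) (4,4) (4,5) (5,4) (5,5)] -> total=17
Click 3 (1,4) count=2: revealed 0 new [(none)] -> total=17
Click 4 (0,2) count=1: revealed 1 new [(0,2)] -> total=18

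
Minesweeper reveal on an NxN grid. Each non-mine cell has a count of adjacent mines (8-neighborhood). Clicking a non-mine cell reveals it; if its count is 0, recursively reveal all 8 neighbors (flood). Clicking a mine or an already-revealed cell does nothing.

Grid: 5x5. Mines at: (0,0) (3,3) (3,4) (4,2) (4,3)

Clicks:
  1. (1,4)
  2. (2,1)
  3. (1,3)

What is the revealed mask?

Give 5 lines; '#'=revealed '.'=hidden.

Click 1 (1,4) count=0: revealed 19 new [(0,1) (0,2) (0,3) (0,4) (1,0) (1,1) (1,2) (1,3) (1,4) (2,0) (2,1) (2,2) (2,3) (2,4) (3,0) (3,1) (3,2) (4,0) (4,1)] -> total=19
Click 2 (2,1) count=0: revealed 0 new [(none)] -> total=19
Click 3 (1,3) count=0: revealed 0 new [(none)] -> total=19

Answer: .####
#####
#####
###..
##...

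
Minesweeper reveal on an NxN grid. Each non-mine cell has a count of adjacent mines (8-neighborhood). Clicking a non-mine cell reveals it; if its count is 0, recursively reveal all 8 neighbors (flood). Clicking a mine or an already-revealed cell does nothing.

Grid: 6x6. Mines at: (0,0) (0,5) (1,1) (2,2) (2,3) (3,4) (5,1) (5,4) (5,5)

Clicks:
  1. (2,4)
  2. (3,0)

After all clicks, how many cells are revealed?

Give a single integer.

Answer: 7

Derivation:
Click 1 (2,4) count=2: revealed 1 new [(2,4)] -> total=1
Click 2 (3,0) count=0: revealed 6 new [(2,0) (2,1) (3,0) (3,1) (4,0) (4,1)] -> total=7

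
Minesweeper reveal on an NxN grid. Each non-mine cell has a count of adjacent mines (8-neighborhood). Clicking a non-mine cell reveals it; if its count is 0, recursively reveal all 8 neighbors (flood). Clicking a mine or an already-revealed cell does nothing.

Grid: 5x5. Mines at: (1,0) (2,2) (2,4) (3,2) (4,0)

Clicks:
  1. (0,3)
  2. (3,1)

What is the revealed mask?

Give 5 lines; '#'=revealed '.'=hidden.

Click 1 (0,3) count=0: revealed 8 new [(0,1) (0,2) (0,3) (0,4) (1,1) (1,2) (1,3) (1,4)] -> total=8
Click 2 (3,1) count=3: revealed 1 new [(3,1)] -> total=9

Answer: .####
.####
.....
.#...
.....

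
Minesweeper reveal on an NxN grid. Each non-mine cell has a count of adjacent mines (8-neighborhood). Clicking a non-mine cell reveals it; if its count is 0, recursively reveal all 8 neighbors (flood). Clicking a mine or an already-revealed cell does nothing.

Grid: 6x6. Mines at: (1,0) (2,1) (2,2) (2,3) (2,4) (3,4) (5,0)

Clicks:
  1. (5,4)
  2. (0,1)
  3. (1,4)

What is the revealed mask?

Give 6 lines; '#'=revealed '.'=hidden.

Click 1 (5,4) count=0: revealed 13 new [(3,1) (3,2) (3,3) (4,1) (4,2) (4,3) (4,4) (4,5) (5,1) (5,2) (5,3) (5,4) (5,5)] -> total=13
Click 2 (0,1) count=1: revealed 1 new [(0,1)] -> total=14
Click 3 (1,4) count=2: revealed 1 new [(1,4)] -> total=15

Answer: .#....
....#.
......
.###..
.#####
.#####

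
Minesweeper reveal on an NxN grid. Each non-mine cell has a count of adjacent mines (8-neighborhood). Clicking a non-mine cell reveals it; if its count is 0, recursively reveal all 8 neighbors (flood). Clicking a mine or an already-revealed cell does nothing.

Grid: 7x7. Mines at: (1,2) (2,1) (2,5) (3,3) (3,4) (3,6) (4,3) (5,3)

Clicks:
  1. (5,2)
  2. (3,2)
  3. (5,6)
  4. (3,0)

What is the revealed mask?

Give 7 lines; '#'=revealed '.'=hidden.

Answer: .......
.......
.......
#.#....
....###
..#.###
....###

Derivation:
Click 1 (5,2) count=2: revealed 1 new [(5,2)] -> total=1
Click 2 (3,2) count=3: revealed 1 new [(3,2)] -> total=2
Click 3 (5,6) count=0: revealed 9 new [(4,4) (4,5) (4,6) (5,4) (5,5) (5,6) (6,4) (6,5) (6,6)] -> total=11
Click 4 (3,0) count=1: revealed 1 new [(3,0)] -> total=12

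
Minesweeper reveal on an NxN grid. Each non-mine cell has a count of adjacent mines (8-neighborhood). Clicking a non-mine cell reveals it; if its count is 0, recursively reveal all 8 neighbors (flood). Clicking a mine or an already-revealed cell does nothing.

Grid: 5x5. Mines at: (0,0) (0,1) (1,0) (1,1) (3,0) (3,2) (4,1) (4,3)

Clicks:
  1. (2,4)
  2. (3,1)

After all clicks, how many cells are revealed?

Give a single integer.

Click 1 (2,4) count=0: revealed 11 new [(0,2) (0,3) (0,4) (1,2) (1,3) (1,4) (2,2) (2,3) (2,4) (3,3) (3,4)] -> total=11
Click 2 (3,1) count=3: revealed 1 new [(3,1)] -> total=12

Answer: 12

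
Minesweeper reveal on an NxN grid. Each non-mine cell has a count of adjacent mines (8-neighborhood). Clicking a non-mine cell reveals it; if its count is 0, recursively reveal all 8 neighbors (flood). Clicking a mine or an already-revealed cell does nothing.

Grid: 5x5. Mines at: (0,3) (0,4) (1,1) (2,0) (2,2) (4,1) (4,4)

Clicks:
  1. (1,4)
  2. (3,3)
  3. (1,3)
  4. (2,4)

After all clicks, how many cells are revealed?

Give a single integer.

Answer: 6

Derivation:
Click 1 (1,4) count=2: revealed 1 new [(1,4)] -> total=1
Click 2 (3,3) count=2: revealed 1 new [(3,3)] -> total=2
Click 3 (1,3) count=3: revealed 1 new [(1,3)] -> total=3
Click 4 (2,4) count=0: revealed 3 new [(2,3) (2,4) (3,4)] -> total=6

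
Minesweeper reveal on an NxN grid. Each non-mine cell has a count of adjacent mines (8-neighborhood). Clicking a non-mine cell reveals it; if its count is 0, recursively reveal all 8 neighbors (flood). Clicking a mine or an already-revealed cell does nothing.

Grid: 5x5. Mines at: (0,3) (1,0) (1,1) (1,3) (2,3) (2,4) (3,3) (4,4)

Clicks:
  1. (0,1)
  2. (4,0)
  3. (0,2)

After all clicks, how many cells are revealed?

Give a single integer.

Click 1 (0,1) count=2: revealed 1 new [(0,1)] -> total=1
Click 2 (4,0) count=0: revealed 9 new [(2,0) (2,1) (2,2) (3,0) (3,1) (3,2) (4,0) (4,1) (4,2)] -> total=10
Click 3 (0,2) count=3: revealed 1 new [(0,2)] -> total=11

Answer: 11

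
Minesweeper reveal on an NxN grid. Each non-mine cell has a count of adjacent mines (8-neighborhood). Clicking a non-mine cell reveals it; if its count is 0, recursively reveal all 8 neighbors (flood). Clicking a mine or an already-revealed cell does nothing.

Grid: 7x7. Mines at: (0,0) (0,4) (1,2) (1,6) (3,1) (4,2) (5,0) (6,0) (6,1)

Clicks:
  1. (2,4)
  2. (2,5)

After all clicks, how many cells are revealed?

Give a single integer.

Click 1 (2,4) count=0: revealed 25 new [(1,3) (1,4) (1,5) (2,3) (2,4) (2,5) (2,6) (3,3) (3,4) (3,5) (3,6) (4,3) (4,4) (4,5) (4,6) (5,2) (5,3) (5,4) (5,5) (5,6) (6,2) (6,3) (6,4) (6,5) (6,6)] -> total=25
Click 2 (2,5) count=1: revealed 0 new [(none)] -> total=25

Answer: 25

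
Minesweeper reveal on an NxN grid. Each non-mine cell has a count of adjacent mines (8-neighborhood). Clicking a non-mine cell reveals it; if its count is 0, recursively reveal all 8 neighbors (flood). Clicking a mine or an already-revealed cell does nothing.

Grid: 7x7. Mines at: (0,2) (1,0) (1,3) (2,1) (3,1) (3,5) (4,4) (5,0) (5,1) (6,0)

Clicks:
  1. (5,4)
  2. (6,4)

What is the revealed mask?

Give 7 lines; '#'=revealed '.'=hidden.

Click 1 (5,4) count=1: revealed 1 new [(5,4)] -> total=1
Click 2 (6,4) count=0: revealed 11 new [(4,5) (4,6) (5,2) (5,3) (5,5) (5,6) (6,2) (6,3) (6,4) (6,5) (6,6)] -> total=12

Answer: .......
.......
.......
.......
.....##
..#####
..#####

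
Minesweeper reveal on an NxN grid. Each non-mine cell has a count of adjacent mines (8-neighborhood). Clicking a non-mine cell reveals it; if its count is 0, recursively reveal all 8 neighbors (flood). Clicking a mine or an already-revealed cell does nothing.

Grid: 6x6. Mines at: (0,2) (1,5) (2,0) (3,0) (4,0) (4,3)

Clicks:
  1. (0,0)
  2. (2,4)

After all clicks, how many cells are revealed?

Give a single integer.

Click 1 (0,0) count=0: revealed 4 new [(0,0) (0,1) (1,0) (1,1)] -> total=4
Click 2 (2,4) count=1: revealed 1 new [(2,4)] -> total=5

Answer: 5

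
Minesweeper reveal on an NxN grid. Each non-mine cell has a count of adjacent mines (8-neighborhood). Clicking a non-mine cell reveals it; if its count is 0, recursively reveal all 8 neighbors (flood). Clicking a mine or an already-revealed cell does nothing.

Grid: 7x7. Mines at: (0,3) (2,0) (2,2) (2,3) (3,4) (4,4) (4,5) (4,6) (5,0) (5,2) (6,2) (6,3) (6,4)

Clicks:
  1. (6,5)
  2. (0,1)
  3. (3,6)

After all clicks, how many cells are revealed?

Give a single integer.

Click 1 (6,5) count=1: revealed 1 new [(6,5)] -> total=1
Click 2 (0,1) count=0: revealed 6 new [(0,0) (0,1) (0,2) (1,0) (1,1) (1,2)] -> total=7
Click 3 (3,6) count=2: revealed 1 new [(3,6)] -> total=8

Answer: 8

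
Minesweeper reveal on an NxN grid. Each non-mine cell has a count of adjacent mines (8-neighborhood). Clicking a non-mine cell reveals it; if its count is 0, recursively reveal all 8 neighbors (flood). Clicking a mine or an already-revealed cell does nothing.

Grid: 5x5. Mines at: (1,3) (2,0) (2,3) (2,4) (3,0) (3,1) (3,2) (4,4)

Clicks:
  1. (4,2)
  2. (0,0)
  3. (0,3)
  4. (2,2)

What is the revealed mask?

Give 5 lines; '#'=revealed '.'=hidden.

Answer: ####.
###..
..#..
.....
..#..

Derivation:
Click 1 (4,2) count=2: revealed 1 new [(4,2)] -> total=1
Click 2 (0,0) count=0: revealed 6 new [(0,0) (0,1) (0,2) (1,0) (1,1) (1,2)] -> total=7
Click 3 (0,3) count=1: revealed 1 new [(0,3)] -> total=8
Click 4 (2,2) count=4: revealed 1 new [(2,2)] -> total=9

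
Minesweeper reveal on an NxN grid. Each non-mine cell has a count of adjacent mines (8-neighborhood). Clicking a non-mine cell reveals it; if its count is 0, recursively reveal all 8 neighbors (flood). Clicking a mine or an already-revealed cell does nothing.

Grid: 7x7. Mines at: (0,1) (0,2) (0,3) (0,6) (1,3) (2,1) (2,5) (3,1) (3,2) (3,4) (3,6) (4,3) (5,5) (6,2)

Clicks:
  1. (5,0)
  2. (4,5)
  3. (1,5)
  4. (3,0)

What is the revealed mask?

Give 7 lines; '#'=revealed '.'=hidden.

Answer: .......
.....#.
.......
#......
##...#.
##.....
##.....

Derivation:
Click 1 (5,0) count=0: revealed 6 new [(4,0) (4,1) (5,0) (5,1) (6,0) (6,1)] -> total=6
Click 2 (4,5) count=3: revealed 1 new [(4,5)] -> total=7
Click 3 (1,5) count=2: revealed 1 new [(1,5)] -> total=8
Click 4 (3,0) count=2: revealed 1 new [(3,0)] -> total=9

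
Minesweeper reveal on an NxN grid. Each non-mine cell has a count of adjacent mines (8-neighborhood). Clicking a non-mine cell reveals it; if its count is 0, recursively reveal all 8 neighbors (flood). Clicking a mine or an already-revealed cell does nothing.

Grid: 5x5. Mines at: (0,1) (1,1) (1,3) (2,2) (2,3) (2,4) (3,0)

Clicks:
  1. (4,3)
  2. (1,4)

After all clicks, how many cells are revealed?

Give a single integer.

Click 1 (4,3) count=0: revealed 8 new [(3,1) (3,2) (3,3) (3,4) (4,1) (4,2) (4,3) (4,4)] -> total=8
Click 2 (1,4) count=3: revealed 1 new [(1,4)] -> total=9

Answer: 9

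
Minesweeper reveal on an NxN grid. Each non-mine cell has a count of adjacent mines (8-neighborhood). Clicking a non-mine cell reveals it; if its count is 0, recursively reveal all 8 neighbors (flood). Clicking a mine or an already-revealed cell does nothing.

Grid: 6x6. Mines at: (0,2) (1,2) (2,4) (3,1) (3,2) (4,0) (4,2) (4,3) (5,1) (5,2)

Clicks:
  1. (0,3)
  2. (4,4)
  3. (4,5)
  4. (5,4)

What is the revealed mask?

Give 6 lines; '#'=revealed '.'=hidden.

Answer: ...#..
......
......
....##
....##
....##

Derivation:
Click 1 (0,3) count=2: revealed 1 new [(0,3)] -> total=1
Click 2 (4,4) count=1: revealed 1 new [(4,4)] -> total=2
Click 3 (4,5) count=0: revealed 5 new [(3,4) (3,5) (4,5) (5,4) (5,5)] -> total=7
Click 4 (5,4) count=1: revealed 0 new [(none)] -> total=7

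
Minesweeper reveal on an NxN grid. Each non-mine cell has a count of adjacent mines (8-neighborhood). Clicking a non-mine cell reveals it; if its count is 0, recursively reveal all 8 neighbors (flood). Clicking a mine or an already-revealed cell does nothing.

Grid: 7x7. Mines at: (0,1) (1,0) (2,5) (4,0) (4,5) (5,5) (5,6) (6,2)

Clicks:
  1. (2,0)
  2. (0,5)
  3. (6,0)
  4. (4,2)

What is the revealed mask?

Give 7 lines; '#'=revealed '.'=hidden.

Answer: ..#####
.######
#####..
.####..
.####..
#####..
##.....

Derivation:
Click 1 (2,0) count=1: revealed 1 new [(2,0)] -> total=1
Click 2 (0,5) count=0: revealed 27 new [(0,2) (0,3) (0,4) (0,5) (0,6) (1,1) (1,2) (1,3) (1,4) (1,5) (1,6) (2,1) (2,2) (2,3) (2,4) (3,1) (3,2) (3,3) (3,4) (4,1) (4,2) (4,3) (4,4) (5,1) (5,2) (5,3) (5,4)] -> total=28
Click 3 (6,0) count=0: revealed 3 new [(5,0) (6,0) (6,1)] -> total=31
Click 4 (4,2) count=0: revealed 0 new [(none)] -> total=31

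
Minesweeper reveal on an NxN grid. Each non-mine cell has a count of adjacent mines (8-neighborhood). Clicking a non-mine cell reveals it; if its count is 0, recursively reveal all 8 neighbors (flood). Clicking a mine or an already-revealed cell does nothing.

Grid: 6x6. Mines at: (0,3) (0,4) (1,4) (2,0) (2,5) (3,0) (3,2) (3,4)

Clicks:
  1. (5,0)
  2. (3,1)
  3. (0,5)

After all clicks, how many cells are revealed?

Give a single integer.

Answer: 14

Derivation:
Click 1 (5,0) count=0: revealed 12 new [(4,0) (4,1) (4,2) (4,3) (4,4) (4,5) (5,0) (5,1) (5,2) (5,3) (5,4) (5,5)] -> total=12
Click 2 (3,1) count=3: revealed 1 new [(3,1)] -> total=13
Click 3 (0,5) count=2: revealed 1 new [(0,5)] -> total=14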